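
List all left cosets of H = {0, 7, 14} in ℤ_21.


H = {0, 7, 14}, |H| = 3
Number of cosets = |G|/|H| = 21/3 = 7
0 + H = {0, 7, 14}
1 + H = {1, 8, 15}
2 + H = {2, 9, 16}
3 + H = {3, 10, 17}
4 + H = {4, 11, 18}
5 + H = {5, 12, 19}
6 + H = {6, 13, 20}

Cosets: 0+H={0,7,14}; 1+H={1,8,15}; 2+H={2,9,16}; 3+H={3,10,17}; 4+H={4,11,18}; 5+H={5,12,19}; 6+H={6,13,20}


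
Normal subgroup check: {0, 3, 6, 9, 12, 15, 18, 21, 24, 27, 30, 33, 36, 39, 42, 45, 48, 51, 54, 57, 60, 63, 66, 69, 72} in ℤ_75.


H = {0, 3, 6, 9, 12, 15, 18, 21, 24, 27, 30, 33, 36, 39, 42, 45, 48, 51, 54, 57, 60, 63, 66, 69, 72} in ℤ_75
ℤ_75 is abelian; every subgroup of an abelian group is normal

Yes, normal subgroup


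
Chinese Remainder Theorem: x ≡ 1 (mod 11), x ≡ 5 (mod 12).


m₁ = 11, m₂ = 12, gcd = 1, so CRT applies. M = m₁·m₂ = 132
Let M₁ = M/m₁ = 12, M₂ = M/m₂ = 11
Find y₁ ≡ M₁⁻¹ (mod m₁): 12⁻¹ ≡ 1 (mod 11)
Find y₂ ≡ M₂⁻¹ (mod m₂): 11⁻¹ ≡ 11 (mod 12)
x = a₁·M₁·y₁ + a₂·M₂·y₂ = 1·12·1 + 5·11·11 = 617
Reduce mod 132: x ≡ 89
Check: 89 mod 11 = 1 ✓, 89 mod 12 = 5 ✓

x ≡ 89 (mod 132)


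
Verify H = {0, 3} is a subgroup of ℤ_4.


Subgroup test for H = {0, 3} in (ℤ_4, +):
(1) 0 ∈ H? Yes
(2) Closure: for all a,b ∈ H, (a+b) mod 4 ∈ H? No  [counterexample: 3 + 3 = 2 ∉ H]
(3) Inverses: for all a ∈ H, -a mod 4 ∈ H? No

No, H is not a subgroup of ℤ_4


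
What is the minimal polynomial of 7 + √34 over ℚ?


Let α = 7 + √34. Then α - 7 = √34, so (α - 7)² = 34, giving α² - 14α + 15 = 0. Degree 2 and α ∉ ℚ, so this is the minimal polynomial.

Minimal polynomial: x² - 14x + 15


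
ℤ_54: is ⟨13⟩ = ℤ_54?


g generates ℤ_n iff gcd(g, n) = 1
gcd(13, 54) = 1
Since gcd = 1, 13 is a generator.

Yes, 13 generates ℤ_54


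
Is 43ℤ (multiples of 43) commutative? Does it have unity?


43ℤ is a commutative ring under +,× but has no multiplicative identity (1 ∉ 43ℤ); it has no zero divisors, but without unity it is not an integral domain
Commutative: Yes
Integral domain: No
Has unity: No

43ℤ (multiples of 43): Commutative=Yes, Unity=No


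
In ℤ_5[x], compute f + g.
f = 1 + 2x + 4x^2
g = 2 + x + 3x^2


Add coefficients mod 5:
x^0: 1 + 2 = 3 (mod 5)
x^1: 2 + 1 = 3 (mod 5)
x^2: 4 + 3 = 2 (mod 5)
Result: 3 + 3x + 2x^2

f + g = 3 + 3x + 2x^2


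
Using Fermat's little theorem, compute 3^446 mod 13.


Fermat's little theorem: if p is prime and gcd(a,p)=1, then a^(p-1) ≡ 1 (mod p)
p = 13 is prime, gcd(3,13) = 1
Reduce exponent: 446 mod 12 = 2
So 3^446 ≡ 3^2 (mod 13)
3^2 mod 13 = 9

3^446 ≡ 9 (mod 13)


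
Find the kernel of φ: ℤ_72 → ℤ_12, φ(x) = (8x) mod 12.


Kernel = preimage of identity
ker(φ) = {x ∈ ℤ_72 : 8x ≡ 0 (mod 12)}. Since 12 | 72, φ is well-defined. The kernel is the cyclic subgroup ⟨3⟩ of ℤ_72 (order 24), i.e. {0, 3, 6, 9, 12, 15, 18, 21, 24, 27, 30, 33, 36, 39, 42, 45, 48, 51, 54, 57, 60, 63, 66, 69}

ker(φ) = {0, 3, 6, 9, 12, 15, 18, 21, 24, 27, 30, 33, 36, 39, 42, 45, 48, 51, 54, 57, 60, 63, 66, 69}


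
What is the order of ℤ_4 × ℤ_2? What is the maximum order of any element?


|ℤ_4 × ℤ_2| = 4 × 2 = 8
Max element order = lcm(4,2) = 4
Cyclic? No (gcd=2)

|ℤ_4×ℤ_2| = 8, max element order = 4


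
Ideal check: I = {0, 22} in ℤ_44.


Check ideal conditions for I = {0, 22} in ℤ_44:
(1) I is an additive subgroup? Yes
(2) For r ∈ ℤ_44 and a ∈ I: r·a ∈ I? Yes

Yes, I is an ideal of ℤ_44


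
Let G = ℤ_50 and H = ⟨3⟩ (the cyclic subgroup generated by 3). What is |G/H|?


|⟨3⟩| = n / gcd(3, 50) = 50 / 1 = 50
H is normal (ℤ_50 is abelian).
|G/H| = |G| / |H| = 50 / 50 = 1

|G/H| = 1


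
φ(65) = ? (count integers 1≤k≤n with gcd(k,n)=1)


Factor n: 65 = 5 × 13
φ(n) = n · ∏(1 - 1/p) over distinct primes p | n
φ(65) = 65 · (1 - 1/5) · (1 - 1/13) = 48

φ(65) = 48


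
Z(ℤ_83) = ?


Z(G) = {g ∈ G | gx = xg for all x ∈ G}
ℤ_83 is abelian, so Z(G) = G

Z(ℤ_83) = ℤ_83


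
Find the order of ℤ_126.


ℤ_n has n elements.

|ℤ_126| = 126


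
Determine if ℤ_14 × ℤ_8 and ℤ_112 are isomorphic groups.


Comparing ℤ_14 × ℤ_8 and ℤ_112:
gcd(14,8) = 2 ≠ 1. Max element order in ℤ_14×ℤ_8 is lcm(14,8) = 56 < 112, so it has no element of order 112

No, ℤ_14 × ℤ_8 ≇ ℤ_112


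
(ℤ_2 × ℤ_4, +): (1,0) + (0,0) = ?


Operation: componentwise addition mod (2, 4)
(1,0) + (0,0) = ((a₁+b₁) mod 2, (a₂+b₂) mod 4) with a = (1,0), b = (0,0)

(1,0) + (0,0) = (1,0)


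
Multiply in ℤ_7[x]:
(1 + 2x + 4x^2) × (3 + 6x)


Expand and collect like terms; reduce coefficients mod 7:
x^0: 1·3 = 3 ≡ 3 (mod 7)
x^1: 1·6 + 2·3 = 12 ≡ 5 (mod 7)
x^2: 2·6 + 4·3 = 24 ≡ 3 (mod 7)
x^3: 4·6 = 24 ≡ 3 (mod 7)
Result: 3 + 5x + 3x^2 + 3x^3

f · g = 3 + 5x + 3x^2 + 3x^3


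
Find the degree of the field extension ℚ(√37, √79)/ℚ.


[ℚ(√37,√79):ℚ] = [ℚ(√37,√79):ℚ(√37)]·[ℚ(√37):ℚ] = 2·2 = 4

[ℚ(√37, √79)/ℚ] = 4


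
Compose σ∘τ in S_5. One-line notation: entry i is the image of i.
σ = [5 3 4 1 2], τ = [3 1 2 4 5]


σ∘τ: apply τ first, then σ
1 →τ 3 →σ 4
2 →τ 1 →σ 5
3 →τ 2 →σ 3
4 →τ 4 →σ 1
5 →τ 5 →σ 2

σ∘τ = [4 5 3 1 2]


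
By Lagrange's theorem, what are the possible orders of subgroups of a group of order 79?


Lagrange's theorem: |H| divides |G|
|G| = 79
Divisors of 79: 1, 79

Possible subgroup orders: {1, 79}


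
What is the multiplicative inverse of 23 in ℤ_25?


Use the extended Euclidean algorithm to write 1 = 23·s + 25·t; then s mod 25 is the inverse.
Euclidean algorithm:
  23 = 0·25 + 23
  25 = 1·23 + 2
  23 = 11·2 + 1
  2 = 2·1 + 0
gcd(23,25) = 1
Back-substitution gives: 23·(12) + 25·(-11) = 1
So 23⁻¹ ≡ 12 ≡ 12 (mod 25)
Check: 23 × 12 = 276 ≡ 1 (mod 25) ✓

23⁻¹ ≡ 12 (mod 25)


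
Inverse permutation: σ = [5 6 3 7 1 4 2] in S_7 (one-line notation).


To find σ⁻¹, swap domain and range:
σ(1) = 5 → σ⁻¹(5) = 1
σ(2) = 6 → σ⁻¹(6) = 2
σ(3) = 3 → σ⁻¹(3) = 3
σ(4) = 7 → σ⁻¹(7) = 4
σ(5) = 1 → σ⁻¹(1) = 5
σ(6) = 4 → σ⁻¹(4) = 6
σ(7) = 2 → σ⁻¹(2) = 7

σ⁻¹ = [5 7 3 6 1 2 4]


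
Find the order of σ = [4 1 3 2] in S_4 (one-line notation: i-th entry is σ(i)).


Cycle decomposition: (1 4 2)
Cycle lengths: 3
Order = lcm(3) = 3

ord(σ) = 3


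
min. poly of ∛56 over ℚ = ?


∛56 satisfies x³ - 56 = 0, irreducible over ℚ (no rational root; 56 is not a perfect cube)

Minimal polynomial: x³ - 56


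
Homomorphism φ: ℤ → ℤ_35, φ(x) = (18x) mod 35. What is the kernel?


Kernel = preimage of identity
ker(φ) = {x ∈ ℤ : 18x ≡ 0 (mod 35)}. gcd(18,35) = 1, so 18x ≡ 0 (mod 35) ⟺ x ≡ 0 (mod 35/1 = 35). Hence ker(φ) = 35ℤ

ker(φ) = 35ℤ


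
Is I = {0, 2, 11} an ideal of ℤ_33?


Check ideal conditions for I = {0, 2, 11} in ℤ_33:
(1) I is an additive subgroup? No
(2) For r ∈ ℤ_33 and a ∈ I: r·a ∈ I? No  [counterexample: r=2, a=2, r·a mod 33 = 4 ∉ I]

No, I is not an ideal of ℤ_33


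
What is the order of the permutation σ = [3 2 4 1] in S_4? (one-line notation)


Cycle decomposition: (1 3 4)
Cycle lengths: 3
Order = lcm(3) = 3

ord(σ) = 3


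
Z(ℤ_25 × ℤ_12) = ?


Z(G) = {g ∈ G | gx = xg for all x ∈ G}
Direct product of abelian groups is abelian, so Z(G) = G

Z(ℤ_25 × ℤ_12) = ℤ_25 × ℤ_12


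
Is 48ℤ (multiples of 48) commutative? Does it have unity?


48ℤ is a commutative ring under +,× but has no multiplicative identity (1 ∉ 48ℤ); it has no zero divisors, but without unity it is not an integral domain
Commutative: Yes
Integral domain: No
Has unity: No

48ℤ (multiples of 48): Commutative=Yes, Unity=No


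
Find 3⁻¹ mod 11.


Use the extended Euclidean algorithm to write 1 = 3·s + 11·t; then s mod 11 is the inverse.
Euclidean algorithm:
  3 = 0·11 + 3
  11 = 3·3 + 2
  3 = 1·2 + 1
  2 = 2·1 + 0
gcd(3,11) = 1
Back-substitution gives: 3·(4) + 11·(-1) = 1
So 3⁻¹ ≡ 4 ≡ 4 (mod 11)
Check: 3 × 4 = 12 ≡ 1 (mod 11) ✓

3⁻¹ ≡ 4 (mod 11)


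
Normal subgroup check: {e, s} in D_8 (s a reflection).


H = {e, s} in D_8 (s a reflection)
r·s·r⁻¹ = sr⁻² ≠ s for n ≥ 3, so {e, s} is not closed under conjugation

No, not a normal subgroup


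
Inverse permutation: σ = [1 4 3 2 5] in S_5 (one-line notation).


To find σ⁻¹, swap domain and range:
σ(1) = 1 → σ⁻¹(1) = 1
σ(2) = 4 → σ⁻¹(4) = 2
σ(3) = 3 → σ⁻¹(3) = 3
σ(4) = 2 → σ⁻¹(2) = 4
σ(5) = 5 → σ⁻¹(5) = 5

σ⁻¹ = [1 4 3 2 5]


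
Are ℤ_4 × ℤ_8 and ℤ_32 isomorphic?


Comparing ℤ_4 × ℤ_8 and ℤ_32:
gcd(4,8) = 4 ≠ 1. Max element order in ℤ_4×ℤ_8 is lcm(4,8) = 8 < 32, so it has no element of order 32

No, ℤ_4 × ℤ_8 ≇ ℤ_32


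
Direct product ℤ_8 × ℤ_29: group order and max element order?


|ℤ_8 × ℤ_29| = 8 × 29 = 232
Max element order = lcm(8,29) = 232
Cyclic? Yes (gcd=1)

|ℤ_8×ℤ_29| = 232, max element order = 232


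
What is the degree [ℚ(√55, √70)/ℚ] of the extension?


[ℚ(√55,√70):ℚ] = [ℚ(√55,√70):ℚ(√55)]·[ℚ(√55):ℚ] = 2·2 = 4

[ℚ(√55, √70)/ℚ] = 4


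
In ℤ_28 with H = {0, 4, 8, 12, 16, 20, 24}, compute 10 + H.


10 + H = {10 + h (mod 28) : h ∈ H}
10+0=10, 10+4=14, 10+8=18, 10+12=22, 10+16=26, 10+20=2, 10+24=6
10 + H = {2, 6, 10, 14, 18, 22, 26} = 2 + H

10 + H = {2, 6, 10, 14, 18, 22, 26}


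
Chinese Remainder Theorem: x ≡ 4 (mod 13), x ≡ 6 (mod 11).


m₁ = 13, m₂ = 11, gcd = 1, so CRT applies. M = m₁·m₂ = 143
Let M₁ = M/m₁ = 11, M₂ = M/m₂ = 13
Find y₁ ≡ M₁⁻¹ (mod m₁): 11⁻¹ ≡ 6 (mod 13)
Find y₂ ≡ M₂⁻¹ (mod m₂): 13⁻¹ ≡ 6 (mod 11)
x = a₁·M₁·y₁ + a₂·M₂·y₂ = 4·11·6 + 6·13·6 = 732
Reduce mod 143: x ≡ 17
Check: 17 mod 13 = 4 ✓, 17 mod 11 = 6 ✓

x ≡ 17 (mod 143)


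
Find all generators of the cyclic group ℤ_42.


g generates ℤ_n iff gcd(g,n) = 1
Prime factors of 42: 2, 3, 7
Generators are g ∈ {1,...,41} not divisible by any of these primes.
Generators: {1, 5, 11, 13, 17, 19, 23, 25, 29, 31, 37, 41}
Number of generators = φ(42) = 12

Generators of ℤ_42 = {1, 5, 11, 13, 17, 19, 23, 25, 29, 31, 37, 41}


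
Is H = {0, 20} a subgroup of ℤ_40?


Subgroup test for H = {0, 20} in (ℤ_40, +):
(1) 0 ∈ H? Yes
(2) Closure: for all a,b ∈ H, (a+b) mod 40 ∈ H? Yes
(3) Inverses: for all a ∈ H, -a mod 40 ∈ H? Yes

Yes, H is a subgroup of ℤ_40


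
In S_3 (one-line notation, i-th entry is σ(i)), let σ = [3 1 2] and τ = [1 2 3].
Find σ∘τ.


σ∘τ: apply τ first, then σ
1 →τ 1 →σ 3
2 →τ 2 →σ 1
3 →τ 3 →σ 2

σ∘τ = [3 1 2]


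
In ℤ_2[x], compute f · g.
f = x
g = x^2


Expand and collect like terms; reduce coefficients mod 2:
x^0: 0·0 = 0 ≡ 0 (mod 2)
x^1: 0·0 + 1·0 = 0 ≡ 0 (mod 2)
x^2: 0·1 + 1·0 = 0 ≡ 0 (mod 2)
x^3: 1·1 = 1 ≡ 1 (mod 2)
Result: x^3

f · g = x^3


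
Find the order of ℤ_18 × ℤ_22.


|A × B| = |A| · |B|
|ℤ_18 × ℤ_22| = 18 × 22 = 396

|ℤ_18 × ℤ_22| = 396


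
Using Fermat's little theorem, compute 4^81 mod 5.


Fermat's little theorem: if p is prime and gcd(a,p)=1, then a^(p-1) ≡ 1 (mod p)
p = 5 is prime, gcd(4,5) = 1
Reduce exponent: 81 mod 4 = 1
So 4^81 ≡ 4^1 (mod 5)
4^1 mod 5 = 4

4^81 ≡ 4 (mod 5)


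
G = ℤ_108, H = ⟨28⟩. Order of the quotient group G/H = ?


|⟨28⟩| = n / gcd(28, 108) = 108 / 4 = 27
H is normal (ℤ_108 is abelian).
|G/H| = |G| / |H| = 108 / 27 = 4

|G/H| = 4


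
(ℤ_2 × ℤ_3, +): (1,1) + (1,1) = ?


Operation: componentwise addition mod (2, 3)
(1,1) + (1,1) = ((a₁+b₁) mod 2, (a₂+b₂) mod 3) with a = (1,1), b = (1,1)

(1,1) + (1,1) = (0,2)


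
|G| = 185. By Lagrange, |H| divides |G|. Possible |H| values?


Lagrange's theorem: |H| divides |G|
|G| = 185
Divisors of 185: 1, 5, 37, 185

Possible subgroup orders: {1, 5, 37, 185}


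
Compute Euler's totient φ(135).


Factor n: 135 = 3^3 × 5
φ(n) = n · ∏(1 - 1/p) over distinct primes p | n
φ(135) = 135 · (1 - 1/3) · (1 - 1/5) = 72

φ(135) = 72


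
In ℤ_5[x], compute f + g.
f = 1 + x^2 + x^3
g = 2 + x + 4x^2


Add coefficients mod 5:
x^0: 1 + 2 = 3 (mod 5)
x^1: 0 + 1 = 1 (mod 5)
x^2: 1 + 4 = 0 (mod 5)
x^3: 1 + 0 = 1 (mod 5)
Result: 3 + x + x^3

f + g = 3 + x + x^3


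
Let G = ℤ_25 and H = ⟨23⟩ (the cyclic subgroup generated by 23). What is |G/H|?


|⟨23⟩| = n / gcd(23, 25) = 25 / 1 = 25
H is normal (ℤ_25 is abelian).
|G/H| = |G| / |H| = 25 / 25 = 1

|G/H| = 1


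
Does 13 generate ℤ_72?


g generates ℤ_n iff gcd(g, n) = 1
gcd(13, 72) = 1
Since gcd = 1, 13 is a generator.

Yes, 13 generates ℤ_72


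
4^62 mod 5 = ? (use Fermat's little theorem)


Fermat's little theorem: if p is prime and gcd(a,p)=1, then a^(p-1) ≡ 1 (mod p)
p = 5 is prime, gcd(4,5) = 1
Reduce exponent: 62 mod 4 = 2
So 4^62 ≡ 4^2 (mod 5)
4^2 mod 5 = 1

4^62 ≡ 1 (mod 5)


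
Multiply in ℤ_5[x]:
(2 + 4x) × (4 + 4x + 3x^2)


Expand and collect like terms; reduce coefficients mod 5:
x^0: 2·4 = 8 ≡ 3 (mod 5)
x^1: 2·4 + 4·4 = 24 ≡ 4 (mod 5)
x^2: 2·3 + 4·4 = 22 ≡ 2 (mod 5)
x^3: 4·3 = 12 ≡ 2 (mod 5)
Result: 3 + 4x + 2x^2 + 2x^3

f · g = 3 + 4x + 2x^2 + 2x^3


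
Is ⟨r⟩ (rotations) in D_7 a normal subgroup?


H = ⟨r⟩ (rotations) in D_7
The rotation subgroup ⟨r⟩ has index 2 in D_7, so it is normal

Yes, normal subgroup


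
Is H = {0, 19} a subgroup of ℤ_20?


Subgroup test for H = {0, 19} in (ℤ_20, +):
(1) 0 ∈ H? Yes
(2) Closure: for all a,b ∈ H, (a+b) mod 20 ∈ H? No  [counterexample: 19 + 19 = 18 ∉ H]
(3) Inverses: for all a ∈ H, -a mod 20 ∈ H? No

No, H is not a subgroup of ℤ_20


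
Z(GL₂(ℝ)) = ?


Z(G) = {g ∈ G | gx = xg for all x ∈ G}
Only scalar multiples of the identity commute with all invertible matrices

Z(GL₂(ℝ)) = {aI : a ∈ ℝ, a ≠ 0}


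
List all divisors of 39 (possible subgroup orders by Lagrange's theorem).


Lagrange's theorem: |H| divides |G|
|G| = 39
Divisors of 39: 1, 3, 13, 39

Possible subgroup orders: {1, 3, 13, 39}


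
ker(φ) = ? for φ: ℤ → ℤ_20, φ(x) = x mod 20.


Kernel = preimage of identity
ker(φ) = {x ∈ ℤ : x ≡ 0 (mod 20)} = 20ℤ = {0, ±20, ±40, ...}

ker(φ) = 20ℤ


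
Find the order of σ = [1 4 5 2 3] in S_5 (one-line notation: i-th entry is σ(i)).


Cycle decomposition: (2 4) (3 5)
Cycle lengths: 2, 2
Order = lcm(2, 2) = 2

ord(σ) = 2


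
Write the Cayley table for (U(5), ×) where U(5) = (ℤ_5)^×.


Elements: {1, 2, 3, 4}
Operation: multiplication mod 5
Entry (a, b) = (a × b) mod 5

Cayley table:
  | 1 | 2 | 3 | 4
1 | 1 | 2 | 3 | 4
2 | 2 | 4 | 1 | 3
3 | 3 | 1 | 4 | 2
4 | 4 | 3 | 2 | 1


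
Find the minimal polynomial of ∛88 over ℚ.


∛88 satisfies x³ - 88 = 0, irreducible over ℚ (no rational root; 88 is not a perfect cube)

Minimal polynomial: x³ - 88


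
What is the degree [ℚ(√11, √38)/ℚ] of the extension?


[ℚ(√11,√38):ℚ] = [ℚ(√11,√38):ℚ(√11)]·[ℚ(√11):ℚ] = 2·2 = 4

[ℚ(√11, √38)/ℚ] = 4


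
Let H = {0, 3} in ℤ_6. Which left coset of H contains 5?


5 + H = {5 + h (mod 6) : h ∈ H}
5+0=5, 5+3=2
5 + H = {2, 5} = 2 + H

5 + H = {2, 5}


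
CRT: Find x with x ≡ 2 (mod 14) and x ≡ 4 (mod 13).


m₁ = 14, m₂ = 13, gcd = 1, so CRT applies. M = m₁·m₂ = 182
Let M₁ = M/m₁ = 13, M₂ = M/m₂ = 14
Find y₁ ≡ M₁⁻¹ (mod m₁): 13⁻¹ ≡ 13 (mod 14)
Find y₂ ≡ M₂⁻¹ (mod m₂): 14⁻¹ ≡ 1 (mod 13)
x = a₁·M₁·y₁ + a₂·M₂·y₂ = 2·13·13 + 4·14·1 = 394
Reduce mod 182: x ≡ 30
Check: 30 mod 14 = 2 ✓, 30 mod 13 = 4 ✓

x ≡ 30 (mod 182)


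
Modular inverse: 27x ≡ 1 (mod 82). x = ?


Use the extended Euclidean algorithm to write 1 = 27·s + 82·t; then s mod 82 is the inverse.
Euclidean algorithm:
  27 = 0·82 + 27
  82 = 3·27 + 1
  27 = 27·1 + 0
gcd(27,82) = 1
Back-substitution gives: 27·(-3) + 82·(1) = 1
So 27⁻¹ ≡ -3 ≡ 79 (mod 82)
Check: 27 × 79 = 2133 ≡ 1 (mod 82) ✓

27⁻¹ ≡ 79 (mod 82)


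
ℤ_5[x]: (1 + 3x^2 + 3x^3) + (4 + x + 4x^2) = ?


Add coefficients mod 5:
x^0: 1 + 4 = 0 (mod 5)
x^1: 0 + 1 = 1 (mod 5)
x^2: 3 + 4 = 2 (mod 5)
x^3: 3 + 0 = 3 (mod 5)
Result: x + 2x^2 + 3x^3

f + g = x + 2x^2 + 3x^3


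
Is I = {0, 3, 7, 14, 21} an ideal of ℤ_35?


Check ideal conditions for I = {0, 3, 7, 14, 21} in ℤ_35:
(1) I is an additive subgroup? No
(2) For r ∈ ℤ_35 and a ∈ I: r·a ∈ I? No  [counterexample: r=2, a=3, r·a mod 35 = 6 ∉ I]

No, I is not an ideal of ℤ_35


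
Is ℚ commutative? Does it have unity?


ℚ is a field: commutative, has unity, every nonzero element is a unit (hence an integral domain)
Commutative: Yes
Integral domain: Yes
Has unity: Yes

ℚ: Commutative=Yes, Unity=Yes


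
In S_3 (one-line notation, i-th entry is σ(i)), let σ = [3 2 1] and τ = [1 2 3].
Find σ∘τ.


σ∘τ: apply τ first, then σ
1 →τ 1 →σ 3
2 →τ 2 →σ 2
3 →τ 3 →σ 1

σ∘τ = [3 2 1]


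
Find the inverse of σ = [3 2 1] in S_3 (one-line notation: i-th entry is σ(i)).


To find σ⁻¹, swap domain and range:
σ(1) = 3 → σ⁻¹(3) = 1
σ(2) = 2 → σ⁻¹(2) = 2
σ(3) = 1 → σ⁻¹(1) = 3

σ⁻¹ = [3 2 1]


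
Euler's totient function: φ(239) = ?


Factor n: 239 = 239
φ(n) = n · ∏(1 - 1/p) over distinct primes p | n
φ(239) = 239 · (1 - 1/239) = 238

φ(239) = 238


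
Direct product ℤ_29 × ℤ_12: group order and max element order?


|ℤ_29 × ℤ_12| = 29 × 12 = 348
Max element order = lcm(29,12) = 348
Cyclic? Yes (gcd=1)

|ℤ_29×ℤ_12| = 348, max element order = 348


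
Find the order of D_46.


|D_n| = 2n (n rotations and n reflections)
|D_46| = 2×46 = 92

|D_46| = 92


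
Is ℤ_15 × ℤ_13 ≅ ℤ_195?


Comparing ℤ_15 × ℤ_13 and ℤ_195:
gcd(15,13) = 1, so ℤ_15 × ℤ_13 ≅ ℤ_195 (CRT)

Yes, ℤ_15 × ℤ_13 ≅ ℤ_195


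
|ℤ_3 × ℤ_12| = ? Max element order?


|ℤ_3 × ℤ_12| = 3 × 12 = 36
Max element order = lcm(3,12) = 12
Cyclic? No (gcd=3)

|ℤ_3×ℤ_12| = 36, max element order = 12


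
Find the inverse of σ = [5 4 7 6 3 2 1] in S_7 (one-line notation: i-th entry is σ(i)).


To find σ⁻¹, swap domain and range:
σ(1) = 5 → σ⁻¹(5) = 1
σ(2) = 4 → σ⁻¹(4) = 2
σ(3) = 7 → σ⁻¹(7) = 3
σ(4) = 6 → σ⁻¹(6) = 4
σ(5) = 3 → σ⁻¹(3) = 5
σ(6) = 2 → σ⁻¹(2) = 6
σ(7) = 1 → σ⁻¹(1) = 7

σ⁻¹ = [7 6 5 2 1 4 3]


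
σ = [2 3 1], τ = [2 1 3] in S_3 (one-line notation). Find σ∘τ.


σ∘τ: apply τ first, then σ
1 →τ 2 →σ 3
2 →τ 1 →σ 2
3 →τ 3 →σ 1

σ∘τ = [3 2 1]


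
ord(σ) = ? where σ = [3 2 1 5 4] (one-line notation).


Cycle decomposition: (1 3) (4 5)
Cycle lengths: 2, 2
Order = lcm(2, 2) = 2

ord(σ) = 2


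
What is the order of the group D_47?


|D_n| = 2n (n rotations and n reflections)
|D_47| = 2×47 = 94

|D_47| = 94


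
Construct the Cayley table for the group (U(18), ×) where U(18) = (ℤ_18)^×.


Elements: {1, 5, 7, 11, 13, 17}
Operation: multiplication mod 18
Entry (a, b) = (a × b) mod 18

Cayley table:
   |  1 |  5 |  7 | 11 | 13 | 17
 1 |  1 |  5 |  7 | 11 | 13 | 17
 5 |  5 |  7 | 17 |  1 | 11 | 13
 7 |  7 | 17 | 13 |  5 |  1 | 11
11 | 11 |  1 |  5 | 13 | 17 |  7
13 | 13 | 11 |  1 | 17 |  7 |  5
17 | 17 | 13 | 11 |  7 |  5 |  1


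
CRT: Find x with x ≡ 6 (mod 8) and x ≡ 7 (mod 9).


m₁ = 8, m₂ = 9, gcd = 1, so CRT applies. M = m₁·m₂ = 72
Let M₁ = M/m₁ = 9, M₂ = M/m₂ = 8
Find y₁ ≡ M₁⁻¹ (mod m₁): 9⁻¹ ≡ 1 (mod 8)
Find y₂ ≡ M₂⁻¹ (mod m₂): 8⁻¹ ≡ 8 (mod 9)
x = a₁·M₁·y₁ + a₂·M₂·y₂ = 6·9·1 + 7·8·8 = 502
Reduce mod 72: x ≡ 70
Check: 70 mod 8 = 6 ✓, 70 mod 9 = 7 ✓

x ≡ 70 (mod 72)


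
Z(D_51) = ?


Z(G) = {g ∈ G | gx = xg for all x ∈ G}
For odd n, Z(D_n) = {e}: no nontrivial rotation commutes with all reflections

Z(D_51) = {e}


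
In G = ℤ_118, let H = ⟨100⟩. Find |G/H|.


|⟨100⟩| = n / gcd(100, 118) = 118 / 2 = 59
H is normal (ℤ_118 is abelian).
|G/H| = |G| / |H| = 118 / 59 = 2

|G/H| = 2


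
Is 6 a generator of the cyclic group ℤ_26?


g generates ℤ_n iff gcd(g, n) = 1
gcd(6, 26) = 2
Since gcd = 2 ≠ 1, ⟨6⟩ has order 13 < 26, so 6 is not a generator.

No, 6 does not generate ℤ_26


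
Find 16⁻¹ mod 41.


Use the extended Euclidean algorithm to write 1 = 16·s + 41·t; then s mod 41 is the inverse.
Euclidean algorithm:
  16 = 0·41 + 16
  41 = 2·16 + 9
  16 = 1·9 + 7
  9 = 1·7 + 2
  7 = 3·2 + 1
  2 = 2·1 + 0
gcd(16,41) = 1
Back-substitution gives: 16·(18) + 41·(-7) = 1
So 16⁻¹ ≡ 18 ≡ 18 (mod 41)
Check: 16 × 18 = 288 ≡ 1 (mod 41) ✓

16⁻¹ ≡ 18 (mod 41)


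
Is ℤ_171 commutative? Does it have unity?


ℤ_171 is a commutative ring with unity 1; 171 = 3×57 is composite, so 3·57 ≡ 0 gives zero divisors (not an integral domain)
Commutative: Yes
Integral domain: No
Has unity: Yes

ℤ_171: Commutative=Yes, Unity=Yes


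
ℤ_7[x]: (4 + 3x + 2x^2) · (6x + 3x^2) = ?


Expand and collect like terms; reduce coefficients mod 7:
x^0: 4·0 = 0 ≡ 0 (mod 7)
x^1: 4·6 + 3·0 = 24 ≡ 3 (mod 7)
x^2: 4·3 + 3·6 + 2·0 = 30 ≡ 2 (mod 7)
x^3: 3·3 + 2·6 = 21 ≡ 0 (mod 7)
x^4: 2·3 = 6 ≡ 6 (mod 7)
Result: 3x + 2x^2 + 6x^4

f · g = 3x + 2x^2 + 6x^4


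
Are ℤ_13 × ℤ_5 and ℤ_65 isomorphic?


Comparing ℤ_13 × ℤ_5 and ℤ_65:
gcd(13,5) = 1, so ℤ_13 × ℤ_5 ≅ ℤ_65 (CRT)

Yes, ℤ_13 × ℤ_5 ≅ ℤ_65


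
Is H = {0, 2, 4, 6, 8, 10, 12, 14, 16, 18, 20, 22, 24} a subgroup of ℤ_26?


Subgroup test for H = {0, 2, 4, 6, 8, 10, 12, 14, 16, 18, 20, 22, 24} in (ℤ_26, +):
(1) 0 ∈ H? Yes
(2) Closure: for all a,b ∈ H, (a+b) mod 26 ∈ H? Yes
(3) Inverses: for all a ∈ H, -a mod 26 ∈ H? Yes

Yes, H is a subgroup of ℤ_26


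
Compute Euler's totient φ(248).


Factor n: 248 = 2^3 × 31
φ(n) = n · ∏(1 - 1/p) over distinct primes p | n
φ(248) = 248 · (1 - 1/2) · (1 - 1/31) = 120

φ(248) = 120


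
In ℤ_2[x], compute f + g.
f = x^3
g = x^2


Add coefficients mod 2:
x^0: 0 + 0 = 0 (mod 2)
x^1: 0 + 0 = 0 (mod 2)
x^2: 0 + 1 = 1 (mod 2)
x^3: 1 + 0 = 1 (mod 2)
Result: x^2 + x^3

f + g = x^2 + x^3


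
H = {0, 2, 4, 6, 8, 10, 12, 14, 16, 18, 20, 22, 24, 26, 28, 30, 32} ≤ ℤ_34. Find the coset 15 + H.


15 + H = {15 + h (mod 34) : h ∈ H}
15+0=15, 15+2=17, 15+4=19, 15+6=21, 15+8=23, 15+10=25, 15+12=27, 15+14=29, 15+16=31, 15+18=33, 15+20=1, 15+22=3, 15+24=5, 15+26=7, 15+28=9, 15+30=11, 15+32=13
15 + H = {1, 3, 5, 7, 9, 11, 13, 15, 17, 19, 21, 23, 25, 27, 29, 31, 33} = 1 + H

15 + H = {1, 3, 5, 7, 9, 11, 13, 15, 17, 19, 21, 23, 25, 27, 29, 31, 33}


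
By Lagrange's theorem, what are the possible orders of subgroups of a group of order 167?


Lagrange's theorem: |H| divides |G|
|G| = 167
Divisors of 167: 1, 167

Possible subgroup orders: {1, 167}


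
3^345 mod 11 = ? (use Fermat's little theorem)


Fermat's little theorem: if p is prime and gcd(a,p)=1, then a^(p-1) ≡ 1 (mod p)
p = 11 is prime, gcd(3,11) = 1
Reduce exponent: 345 mod 10 = 5
So 3^345 ≡ 3^5 (mod 11)
3^5 mod 11 = 1

3^345 ≡ 1 (mod 11)


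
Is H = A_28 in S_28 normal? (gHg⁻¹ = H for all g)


H = A_28 in S_28
A_28 has index 2 in S_28, and every subgroup of index 2 is normal

Yes, normal subgroup


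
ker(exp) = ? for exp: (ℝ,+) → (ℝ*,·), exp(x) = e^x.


Kernel = preimage of identity
ker(exp) = {x ∈ ℝ | e^x = 1} = {0}

ker(exp) = {0}


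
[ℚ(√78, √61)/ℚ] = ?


[ℚ(√78,√61):ℚ] = [ℚ(√78,√61):ℚ(√78)]·[ℚ(√78):ℚ] = 2·2 = 4

[ℚ(√78, √61)/ℚ] = 4


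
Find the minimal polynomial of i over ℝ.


i satisfies x² + 1 = 0, irreducible over ℝ

Minimal polynomial: x² + 1


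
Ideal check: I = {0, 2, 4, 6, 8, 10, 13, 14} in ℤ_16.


Check ideal conditions for I = {0, 2, 4, 6, 8, 10, 13, 14} in ℤ_16:
(1) I is an additive subgroup? No
(2) For r ∈ ℤ_16 and a ∈ I: r·a ∈ I? No  [counterexample: r=2, a=6, r·a mod 16 = 12 ∉ I]

No, I is not an ideal of ℤ_16


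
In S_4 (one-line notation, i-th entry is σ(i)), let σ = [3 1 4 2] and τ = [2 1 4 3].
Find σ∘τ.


σ∘τ: apply τ first, then σ
1 →τ 2 →σ 1
2 →τ 1 →σ 3
3 →τ 4 →σ 2
4 →τ 3 →σ 4

σ∘τ = [1 3 2 4]


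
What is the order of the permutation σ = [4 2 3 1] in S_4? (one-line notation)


Cycle decomposition: (1 4)
Cycle lengths: 2
Order = lcm(2) = 2

ord(σ) = 2


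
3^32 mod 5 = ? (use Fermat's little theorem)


Fermat's little theorem: if p is prime and gcd(a,p)=1, then a^(p-1) ≡ 1 (mod p)
p = 5 is prime, gcd(3,5) = 1
Reduce exponent: 32 mod 4 = 0
So 3^32 ≡ 3^0 (mod 5)
3^0 = 1

3^32 ≡ 1 (mod 5)


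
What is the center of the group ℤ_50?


Z(G) = {g ∈ G | gx = xg for all x ∈ G}
ℤ_50 is abelian, so Z(G) = G

Z(ℤ_50) = ℤ_50


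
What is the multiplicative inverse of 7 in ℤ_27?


Use the extended Euclidean algorithm to write 1 = 7·s + 27·t; then s mod 27 is the inverse.
Euclidean algorithm:
  7 = 0·27 + 7
  27 = 3·7 + 6
  7 = 1·6 + 1
  6 = 6·1 + 0
gcd(7,27) = 1
Back-substitution gives: 7·(4) + 27·(-1) = 1
So 7⁻¹ ≡ 4 ≡ 4 (mod 27)
Check: 7 × 4 = 28 ≡ 1 (mod 27) ✓

7⁻¹ ≡ 4 (mod 27)


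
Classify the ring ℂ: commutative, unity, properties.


ℂ is a field: commutative, has unity, every nonzero element is a unit (hence an integral domain)
Commutative: Yes
Integral domain: Yes
Has unity: Yes

ℂ: Commutative=Yes, Unity=Yes


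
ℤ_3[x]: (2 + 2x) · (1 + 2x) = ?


Expand and collect like terms; reduce coefficients mod 3:
x^0: 2·1 = 2 ≡ 2 (mod 3)
x^1: 2·2 + 2·1 = 6 ≡ 0 (mod 3)
x^2: 2·2 = 4 ≡ 1 (mod 3)
Result: 2 + x^2

f · g = 2 + x^2


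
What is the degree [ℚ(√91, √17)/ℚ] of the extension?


[ℚ(√91,√17):ℚ] = [ℚ(√91,√17):ℚ(√91)]·[ℚ(√91):ℚ] = 2·2 = 4

[ℚ(√91, √17)/ℚ] = 4


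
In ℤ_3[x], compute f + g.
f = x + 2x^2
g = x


Add coefficients mod 3:
x^0: 0 + 0 = 0 (mod 3)
x^1: 1 + 1 = 2 (mod 3)
x^2: 2 + 0 = 2 (mod 3)
Result: 2x + 2x^2

f + g = 2x + 2x^2


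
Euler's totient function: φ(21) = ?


φ(n) = count of k ∈ {1,...,n} with gcd(k,n)=1
Coprimes to 21: {1, 2, 4, 5, 8, 10, 11, 13, 16, 17, 19, 20}
Count: 12

φ(21) = 12


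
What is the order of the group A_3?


|A_n| = n!/2 (even permutations)
|A_3| = 3!/2 = 6/2 = 3

|A_3| = 3


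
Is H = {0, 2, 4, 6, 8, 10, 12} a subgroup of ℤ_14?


Subgroup test for H = {0, 2, 4, 6, 8, 10, 12} in (ℤ_14, +):
(1) 0 ∈ H? Yes
(2) Closure: for all a,b ∈ H, (a+b) mod 14 ∈ H? Yes
(3) Inverses: for all a ∈ H, -a mod 14 ∈ H? Yes

Yes, H is a subgroup of ℤ_14


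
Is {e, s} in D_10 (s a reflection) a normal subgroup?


H = {e, s} in D_10 (s a reflection)
r·s·r⁻¹ = sr⁻² ≠ s for n ≥ 3, so {e, s} is not closed under conjugation

No, not a normal subgroup


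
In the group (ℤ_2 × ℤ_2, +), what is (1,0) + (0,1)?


Operation: componentwise addition mod (2, 2)
(1,0) + (0,1) = ((a₁+b₁) mod 2, (a₂+b₂) mod 2) with a = (1,0), b = (0,1)

(1,0) + (0,1) = (1,1)


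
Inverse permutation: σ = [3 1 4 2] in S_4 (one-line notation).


To find σ⁻¹, swap domain and range:
σ(1) = 3 → σ⁻¹(3) = 1
σ(2) = 1 → σ⁻¹(1) = 2
σ(3) = 4 → σ⁻¹(4) = 3
σ(4) = 2 → σ⁻¹(2) = 4

σ⁻¹ = [2 4 1 3]


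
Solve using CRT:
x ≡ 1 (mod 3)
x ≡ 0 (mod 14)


m₁ = 3, m₂ = 14, gcd = 1, so CRT applies. M = m₁·m₂ = 42
Let M₁ = M/m₁ = 14, M₂ = M/m₂ = 3
Find y₁ ≡ M₁⁻¹ (mod m₁): 14⁻¹ ≡ 2 (mod 3)
Find y₂ ≡ M₂⁻¹ (mod m₂): 3⁻¹ ≡ 5 (mod 14)
x = a₁·M₁·y₁ + a₂·M₂·y₂ = 1·14·2 + 0·3·5 = 28
Reduce mod 42: x ≡ 28
Check: 28 mod 3 = 1 ✓, 28 mod 14 = 0 ✓

x ≡ 28 (mod 42)


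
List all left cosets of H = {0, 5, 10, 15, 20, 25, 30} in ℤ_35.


H = {0, 5, 10, 15, 20, 25, 30}, |H| = 7
Number of cosets = |G|/|H| = 35/7 = 5
0 + H = {0, 5, 10, 15, 20, 25, 30}
1 + H = {1, 6, 11, 16, 21, 26, 31}
2 + H = {2, 7, 12, 17, 22, 27, 32}
3 + H = {3, 8, 13, 18, 23, 28, 33}
4 + H = {4, 9, 14, 19, 24, 29, 34}

Cosets: 0+H={0,5,10,15,20,25,30}; 1+H={1,6,11,16,21,26,31}; 2+H={2,7,12,17,22,27,32}; 3+H={3,8,13,18,23,28,33}; 4+H={4,9,14,19,24,29,34}


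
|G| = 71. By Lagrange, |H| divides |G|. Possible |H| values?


Lagrange's theorem: |H| divides |G|
|G| = 71
Divisors of 71: 1, 71

Possible subgroup orders: {1, 71}


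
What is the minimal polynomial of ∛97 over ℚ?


∛97 satisfies x³ - 97 = 0, irreducible over ℚ (no rational root; 97 is not a perfect cube)

Minimal polynomial: x³ - 97


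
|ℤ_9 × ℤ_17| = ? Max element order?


|ℤ_9 × ℤ_17| = 9 × 17 = 153
Max element order = lcm(9,17) = 153
Cyclic? Yes (gcd=1)

|ℤ_9×ℤ_17| = 153, max element order = 153


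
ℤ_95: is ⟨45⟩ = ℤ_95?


g generates ℤ_n iff gcd(g, n) = 1
gcd(45, 95) = 5
Since gcd = 5 ≠ 1, ⟨45⟩ has order 19 < 95, so 45 is not a generator.

No, 45 does not generate ℤ_95


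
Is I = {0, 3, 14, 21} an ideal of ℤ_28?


Check ideal conditions for I = {0, 3, 14, 21} in ℤ_28:
(1) I is an additive subgroup? No
(2) For r ∈ ℤ_28 and a ∈ I: r·a ∈ I? No  [counterexample: r=2, a=3, r·a mod 28 = 6 ∉ I]

No, I is not an ideal of ℤ_28


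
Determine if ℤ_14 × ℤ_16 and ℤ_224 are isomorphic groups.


Comparing ℤ_14 × ℤ_16 and ℤ_224:
gcd(14,16) = 2 ≠ 1. Max element order in ℤ_14×ℤ_16 is lcm(14,16) = 112 < 224, so it has no element of order 224

No, ℤ_14 × ℤ_16 ≇ ℤ_224


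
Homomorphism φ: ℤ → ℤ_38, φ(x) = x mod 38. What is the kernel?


Kernel = preimage of identity
ker(φ) = {x ∈ ℤ : x ≡ 0 (mod 38)} = 38ℤ = {0, ±38, ±76, ...}

ker(φ) = 38ℤ


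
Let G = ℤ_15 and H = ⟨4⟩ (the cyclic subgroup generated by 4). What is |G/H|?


|⟨4⟩| = n / gcd(4, 15) = 15 / 1 = 15
H is normal (ℤ_15 is abelian).
|G/H| = |G| / |H| = 15 / 15 = 1

|G/H| = 1


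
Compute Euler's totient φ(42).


Factor n: 42 = 2 × 3 × 7
φ(n) = n · ∏(1 - 1/p) over distinct primes p | n
φ(42) = 42 · (1 - 1/2) · (1 - 1/3) · (1 - 1/7) = 12

φ(42) = 12


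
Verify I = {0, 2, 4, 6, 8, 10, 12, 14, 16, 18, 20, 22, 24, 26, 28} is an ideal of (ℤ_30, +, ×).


Check ideal conditions for I = {0, 2, 4, 6, 8, 10, 12, 14, 16, 18, 20, 22, 24, 26, 28} in ℤ_30:
(1) I is an additive subgroup? Yes
(2) For r ∈ ℤ_30 and a ∈ I: r·a ∈ I? Yes

Yes, I is an ideal of ℤ_30


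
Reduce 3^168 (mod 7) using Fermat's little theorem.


Fermat's little theorem: if p is prime and gcd(a,p)=1, then a^(p-1) ≡ 1 (mod p)
p = 7 is prime, gcd(3,7) = 1
Reduce exponent: 168 mod 6 = 0
So 3^168 ≡ 3^0 (mod 7)
3^0 = 1

3^168 ≡ 1 (mod 7)


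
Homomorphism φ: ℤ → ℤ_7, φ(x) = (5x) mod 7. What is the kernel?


Kernel = preimage of identity
ker(φ) = {x ∈ ℤ : 5x ≡ 0 (mod 7)}. gcd(5,7) = 1, so 5x ≡ 0 (mod 7) ⟺ x ≡ 0 (mod 7/1 = 7). Hence ker(φ) = 7ℤ

ker(φ) = 7ℤ


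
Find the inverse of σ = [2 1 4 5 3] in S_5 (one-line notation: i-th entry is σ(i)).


To find σ⁻¹, swap domain and range:
σ(1) = 2 → σ⁻¹(2) = 1
σ(2) = 1 → σ⁻¹(1) = 2
σ(3) = 4 → σ⁻¹(4) = 3
σ(4) = 5 → σ⁻¹(5) = 4
σ(5) = 3 → σ⁻¹(3) = 5

σ⁻¹ = [2 1 5 3 4]


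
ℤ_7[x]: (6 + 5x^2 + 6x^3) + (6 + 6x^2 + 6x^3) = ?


Add coefficients mod 7:
x^0: 6 + 6 = 5 (mod 7)
x^1: 0 + 0 = 0 (mod 7)
x^2: 5 + 6 = 4 (mod 7)
x^3: 6 + 6 = 5 (mod 7)
Result: 5 + 4x^2 + 5x^3

f + g = 5 + 4x^2 + 5x^3


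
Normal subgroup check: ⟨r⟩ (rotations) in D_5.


H = ⟨r⟩ (rotations) in D_5
The rotation subgroup ⟨r⟩ has index 2 in D_5, so it is normal

Yes, normal subgroup


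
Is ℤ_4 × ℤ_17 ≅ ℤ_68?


Comparing ℤ_4 × ℤ_17 and ℤ_68:
gcd(4,17) = 1, so ℤ_4 × ℤ_17 ≅ ℤ_68 (CRT)

Yes, ℤ_4 × ℤ_17 ≅ ℤ_68


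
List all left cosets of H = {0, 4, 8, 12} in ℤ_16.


H = {0, 4, 8, 12}, |H| = 4
Number of cosets = |G|/|H| = 16/4 = 4
0 + H = {0, 4, 8, 12}
1 + H = {1, 5, 9, 13}
2 + H = {2, 6, 10, 14}
3 + H = {3, 7, 11, 15}

Cosets: 0+H={0,4,8,12}; 1+H={1,5,9,13}; 2+H={2,6,10,14}; 3+H={3,7,11,15}


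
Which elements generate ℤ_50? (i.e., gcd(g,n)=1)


g generates ℤ_n iff gcd(g,n) = 1
Prime factors of 50: 2, 5
Generators are g ∈ {1,...,49} not divisible by any of these primes.
Generators: {1, 3, 7, 9, 11, 13, 17, 19, 21, 23, 27, 29, 31, 33, 37, 39, 41, 43, 47, 49}
Number of generators = φ(50) = 20

Generators of ℤ_50 = {1, 3, 7, 9, 11, 13, 17, 19, 21, 23, 27, 29, 31, 33, 37, 39, 41, 43, 47, 49}


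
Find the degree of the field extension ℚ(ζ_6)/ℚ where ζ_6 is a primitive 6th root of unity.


[ℚ(ζ_n):ℚ] = deg Φ_n(x) = φ(n). Here φ(6) = 2

[ℚ(ζ_6)/ℚ where ζ_6 is a primitive 6th root of unity] = 2


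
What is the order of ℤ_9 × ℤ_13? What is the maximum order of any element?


|ℤ_9 × ℤ_13| = 9 × 13 = 117
Max element order = lcm(9,13) = 117
Cyclic? Yes (gcd=1)

|ℤ_9×ℤ_13| = 117, max element order = 117


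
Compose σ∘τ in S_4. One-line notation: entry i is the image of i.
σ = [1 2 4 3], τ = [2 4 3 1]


σ∘τ: apply τ first, then σ
1 →τ 2 →σ 2
2 →τ 4 →σ 3
3 →τ 3 →σ 4
4 →τ 1 →σ 1

σ∘τ = [2 3 4 1]


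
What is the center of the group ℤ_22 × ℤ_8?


Z(G) = {g ∈ G | gx = xg for all x ∈ G}
Direct product of abelian groups is abelian, so Z(G) = G

Z(ℤ_22 × ℤ_8) = ℤ_22 × ℤ_8


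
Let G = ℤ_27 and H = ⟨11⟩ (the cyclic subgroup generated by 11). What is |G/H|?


|⟨11⟩| = n / gcd(11, 27) = 27 / 1 = 27
H is normal (ℤ_27 is abelian).
|G/H| = |G| / |H| = 27 / 27 = 1

|G/H| = 1


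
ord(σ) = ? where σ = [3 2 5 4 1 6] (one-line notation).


Cycle decomposition: (1 3 5)
Cycle lengths: 3
Order = lcm(3) = 3

ord(σ) = 3


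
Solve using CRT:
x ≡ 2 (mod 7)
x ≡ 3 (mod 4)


m₁ = 7, m₂ = 4, gcd = 1, so CRT applies. M = m₁·m₂ = 28
Let M₁ = M/m₁ = 4, M₂ = M/m₂ = 7
Find y₁ ≡ M₁⁻¹ (mod m₁): 4⁻¹ ≡ 2 (mod 7)
Find y₂ ≡ M₂⁻¹ (mod m₂): 7⁻¹ ≡ 3 (mod 4)
x = a₁·M₁·y₁ + a₂·M₂·y₂ = 2·4·2 + 3·7·3 = 79
Reduce mod 28: x ≡ 23
Check: 23 mod 7 = 2 ✓, 23 mod 4 = 3 ✓

x ≡ 23 (mod 28)


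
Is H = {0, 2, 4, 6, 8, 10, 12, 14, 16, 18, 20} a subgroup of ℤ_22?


Subgroup test for H = {0, 2, 4, 6, 8, 10, 12, 14, 16, 18, 20} in (ℤ_22, +):
(1) 0 ∈ H? Yes
(2) Closure: for all a,b ∈ H, (a+b) mod 22 ∈ H? Yes
(3) Inverses: for all a ∈ H, -a mod 22 ∈ H? Yes

Yes, H is a subgroup of ℤ_22


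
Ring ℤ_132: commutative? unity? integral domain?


ℤ_132 is a commutative ring with unity 1; 132 = 2×66 is composite, so 2·66 ≡ 0 gives zero divisors (not an integral domain)
Commutative: Yes
Integral domain: No
Has unity: Yes

ℤ_132: Commutative=Yes, Unity=Yes


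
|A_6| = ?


|A_n| = n!/2 (even permutations)
|A_6| = 6!/2 = 720/2 = 360

|A_6| = 360


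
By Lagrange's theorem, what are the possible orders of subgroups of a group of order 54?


Lagrange's theorem: |H| divides |G|
|G| = 54
Divisors of 54: 1, 2, 3, 6, 9, 18, 27, 54

Possible subgroup orders: {1, 2, 3, 6, 9, 18, 27, 54}


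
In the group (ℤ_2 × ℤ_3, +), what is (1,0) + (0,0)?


Operation: componentwise addition mod (2, 3)
(1,0) + (0,0) = ((a₁+b₁) mod 2, (a₂+b₂) mod 3) with a = (1,0), b = (0,0)

(1,0) + (0,0) = (1,0)


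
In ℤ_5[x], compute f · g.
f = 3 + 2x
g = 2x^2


Expand and collect like terms; reduce coefficients mod 5:
x^0: 3·0 = 0 ≡ 0 (mod 5)
x^1: 3·0 + 2·0 = 0 ≡ 0 (mod 5)
x^2: 3·2 + 2·0 = 6 ≡ 1 (mod 5)
x^3: 2·2 = 4 ≡ 4 (mod 5)
Result: x^2 + 4x^3

f · g = x^2 + 4x^3


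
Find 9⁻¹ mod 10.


Use the extended Euclidean algorithm to write 1 = 9·s + 10·t; then s mod 10 is the inverse.
Euclidean algorithm:
  9 = 0·10 + 9
  10 = 1·9 + 1
  9 = 9·1 + 0
gcd(9,10) = 1
Back-substitution gives: 9·(-1) + 10·(1) = 1
So 9⁻¹ ≡ -1 ≡ 9 (mod 10)
Check: 9 × 9 = 81 ≡ 1 (mod 10) ✓

9⁻¹ ≡ 9 (mod 10)


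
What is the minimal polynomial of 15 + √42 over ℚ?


Let α = 15 + √42. Then α - 15 = √42, so (α - 15)² = 42, giving α² - 30α + 183 = 0. Degree 2 and α ∉ ℚ, so this is the minimal polynomial.

Minimal polynomial: x² - 30x + 183


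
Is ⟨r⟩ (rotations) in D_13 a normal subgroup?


H = ⟨r⟩ (rotations) in D_13
The rotation subgroup ⟨r⟩ has index 2 in D_13, so it is normal

Yes, normal subgroup


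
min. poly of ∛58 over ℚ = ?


∛58 satisfies x³ - 58 = 0, irreducible over ℚ (no rational root; 58 is not a perfect cube)

Minimal polynomial: x³ - 58


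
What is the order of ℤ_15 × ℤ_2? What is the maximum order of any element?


|ℤ_15 × ℤ_2| = 15 × 2 = 30
Max element order = lcm(15,2) = 30
Cyclic? Yes (gcd=1)

|ℤ_15×ℤ_2| = 30, max element order = 30


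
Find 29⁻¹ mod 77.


Use the extended Euclidean algorithm to write 1 = 29·s + 77·t; then s mod 77 is the inverse.
Euclidean algorithm:
  29 = 0·77 + 29
  77 = 2·29 + 19
  29 = 1·19 + 10
  19 = 1·10 + 9
  10 = 1·9 + 1
  9 = 9·1 + 0
gcd(29,77) = 1
Back-substitution gives: 29·(8) + 77·(-3) = 1
So 29⁻¹ ≡ 8 ≡ 8 (mod 77)
Check: 29 × 8 = 232 ≡ 1 (mod 77) ✓

29⁻¹ ≡ 8 (mod 77)


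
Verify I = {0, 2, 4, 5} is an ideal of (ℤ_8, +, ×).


Check ideal conditions for I = {0, 2, 4, 5} in ℤ_8:
(1) I is an additive subgroup? No
(2) For r ∈ ℤ_8 and a ∈ I: r·a ∈ I? No  [counterexample: r=3, a=2, r·a mod 8 = 6 ∉ I]

No, I is not an ideal of ℤ_8


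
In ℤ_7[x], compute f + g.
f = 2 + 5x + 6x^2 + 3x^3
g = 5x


Add coefficients mod 7:
x^0: 2 + 0 = 2 (mod 7)
x^1: 5 + 5 = 3 (mod 7)
x^2: 6 + 0 = 6 (mod 7)
x^3: 3 + 0 = 3 (mod 7)
Result: 2 + 3x + 6x^2 + 3x^3

f + g = 2 + 3x + 6x^2 + 3x^3


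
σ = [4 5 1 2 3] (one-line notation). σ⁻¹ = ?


To find σ⁻¹, swap domain and range:
σ(1) = 4 → σ⁻¹(4) = 1
σ(2) = 5 → σ⁻¹(5) = 2
σ(3) = 1 → σ⁻¹(1) = 3
σ(4) = 2 → σ⁻¹(2) = 4
σ(5) = 3 → σ⁻¹(3) = 5

σ⁻¹ = [3 4 5 1 2]


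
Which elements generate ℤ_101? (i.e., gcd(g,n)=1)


g generates ℤ_n iff gcd(g,n) = 1
Prime factors of 101: 101
Generators are g ∈ {1,...,100} not divisible by any of these primes.
Generators: {1, 2, 3, 4, 5, 6, 7, 8, 9, 10, 11, 12, 13, 14, 15, 16, 17, 18, 19, 20, 21, 22, 23, 24, 25, 26, 27, 28, 29, 30, 31, 32, 33, 34, 35, 36, 37, 38, 39, 40, 41, 42, 43, 44, 45, 46, 47, 48, 49, 50, 51, 52, 53, 54, 55, 56, 57, 58, 59, 60, 61, 62, 63, 64, 65, 66, 67, 68, 69, 70, 71, 72, 73, 74, 75, 76, 77, 78, 79, 80, 81, 82, 83, 84, 85, 86, 87, 88, 89, 90, 91, 92, 93, 94, 95, 96, 97, 98, 99, 100}
Number of generators = φ(101) = 100

Generators of ℤ_101 = {1, 2, 3, 4, 5, 6, 7, 8, 9, 10, 11, 12, 13, 14, 15, 16, 17, 18, 19, 20, 21, 22, 23, 24, 25, 26, 27, 28, 29, 30, 31, 32, 33, 34, 35, 36, 37, 38, 39, 40, 41, 42, 43, 44, 45, 46, 47, 48, 49, 50, 51, 52, 53, 54, 55, 56, 57, 58, 59, 60, 61, 62, 63, 64, 65, 66, 67, 68, 69, 70, 71, 72, 73, 74, 75, 76, 77, 78, 79, 80, 81, 82, 83, 84, 85, 86, 87, 88, 89, 90, 91, 92, 93, 94, 95, 96, 97, 98, 99, 100}
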